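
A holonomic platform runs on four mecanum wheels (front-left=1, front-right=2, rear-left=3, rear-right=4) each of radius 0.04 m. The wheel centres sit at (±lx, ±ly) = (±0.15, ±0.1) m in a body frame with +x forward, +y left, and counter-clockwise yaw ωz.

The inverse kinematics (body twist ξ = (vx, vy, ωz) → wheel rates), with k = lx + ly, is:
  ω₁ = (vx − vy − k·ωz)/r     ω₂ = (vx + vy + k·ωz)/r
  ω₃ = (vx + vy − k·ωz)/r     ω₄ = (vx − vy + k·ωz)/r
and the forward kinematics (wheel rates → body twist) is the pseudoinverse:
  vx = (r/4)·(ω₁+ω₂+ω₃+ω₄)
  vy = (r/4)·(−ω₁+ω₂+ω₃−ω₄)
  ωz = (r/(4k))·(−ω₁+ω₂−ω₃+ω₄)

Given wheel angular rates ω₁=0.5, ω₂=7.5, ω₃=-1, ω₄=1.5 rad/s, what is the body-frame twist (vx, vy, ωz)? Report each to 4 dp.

k = lx + ly = 0.15 + 0.1 = 0.2500
ω₁+ω₂+ω₃+ω₄ = 8.5000  →  vx = (0.04/4)·8.5000 = 0.0850
−ω₁+ω₂+ω₃−ω₄ = 4.5000  →  vy = (0.04/4)·4.5000 = 0.0450
−ω₁+ω₂−ω₃+ω₄ = 9.5000  →  ωz = (0.04/1.0000)·9.5000 = 0.3800

(0.0850, 0.0450, 0.3800)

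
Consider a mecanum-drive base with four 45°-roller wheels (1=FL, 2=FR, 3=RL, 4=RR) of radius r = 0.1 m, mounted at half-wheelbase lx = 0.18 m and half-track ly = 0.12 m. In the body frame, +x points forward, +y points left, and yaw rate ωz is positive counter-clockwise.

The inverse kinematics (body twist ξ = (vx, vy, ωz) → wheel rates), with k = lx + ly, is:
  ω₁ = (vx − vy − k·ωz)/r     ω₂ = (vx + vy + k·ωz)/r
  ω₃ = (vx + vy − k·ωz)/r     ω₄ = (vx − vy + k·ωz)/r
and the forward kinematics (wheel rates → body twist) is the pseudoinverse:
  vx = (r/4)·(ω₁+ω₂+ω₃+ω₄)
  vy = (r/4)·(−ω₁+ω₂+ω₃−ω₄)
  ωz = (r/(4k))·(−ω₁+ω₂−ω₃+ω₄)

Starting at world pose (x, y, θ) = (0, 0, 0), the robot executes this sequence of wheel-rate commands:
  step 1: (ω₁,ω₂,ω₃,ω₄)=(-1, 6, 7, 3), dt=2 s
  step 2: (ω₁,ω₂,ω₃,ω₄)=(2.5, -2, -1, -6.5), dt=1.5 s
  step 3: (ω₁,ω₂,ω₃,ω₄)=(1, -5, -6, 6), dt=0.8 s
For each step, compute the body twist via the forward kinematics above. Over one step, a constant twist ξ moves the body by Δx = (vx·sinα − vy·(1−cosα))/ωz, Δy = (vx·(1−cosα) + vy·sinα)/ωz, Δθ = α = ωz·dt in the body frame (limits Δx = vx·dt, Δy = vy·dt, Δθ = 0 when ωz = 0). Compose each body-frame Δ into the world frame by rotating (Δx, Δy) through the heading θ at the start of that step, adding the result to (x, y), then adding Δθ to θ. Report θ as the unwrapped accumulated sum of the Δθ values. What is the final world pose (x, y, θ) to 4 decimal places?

(0.0904, 0.5131, -0.3500)

step 1: ξ=(vx,vy,ωz)=(0.3750, 0.2750, 0.2500), dt=2.0 → body Δ=(0.5845, 0.7110, 0.5000) → world pose (0.5845, 0.7110, 0.5000)
step 2: ξ=(vx,vy,ωz)=(-0.1750, 0.0250, -0.8333), dt=1.5 → body Δ=(-0.1787, 0.1723, -1.2500) → world pose (0.3450, 0.7765, -0.7500)
step 3: ξ=(vx,vy,ωz)=(-0.1000, -0.4500, 0.5000), dt=0.8 → body Δ=(-0.0068, -0.3663, 0.4000) → world pose (0.0904, 0.5131, -0.3500)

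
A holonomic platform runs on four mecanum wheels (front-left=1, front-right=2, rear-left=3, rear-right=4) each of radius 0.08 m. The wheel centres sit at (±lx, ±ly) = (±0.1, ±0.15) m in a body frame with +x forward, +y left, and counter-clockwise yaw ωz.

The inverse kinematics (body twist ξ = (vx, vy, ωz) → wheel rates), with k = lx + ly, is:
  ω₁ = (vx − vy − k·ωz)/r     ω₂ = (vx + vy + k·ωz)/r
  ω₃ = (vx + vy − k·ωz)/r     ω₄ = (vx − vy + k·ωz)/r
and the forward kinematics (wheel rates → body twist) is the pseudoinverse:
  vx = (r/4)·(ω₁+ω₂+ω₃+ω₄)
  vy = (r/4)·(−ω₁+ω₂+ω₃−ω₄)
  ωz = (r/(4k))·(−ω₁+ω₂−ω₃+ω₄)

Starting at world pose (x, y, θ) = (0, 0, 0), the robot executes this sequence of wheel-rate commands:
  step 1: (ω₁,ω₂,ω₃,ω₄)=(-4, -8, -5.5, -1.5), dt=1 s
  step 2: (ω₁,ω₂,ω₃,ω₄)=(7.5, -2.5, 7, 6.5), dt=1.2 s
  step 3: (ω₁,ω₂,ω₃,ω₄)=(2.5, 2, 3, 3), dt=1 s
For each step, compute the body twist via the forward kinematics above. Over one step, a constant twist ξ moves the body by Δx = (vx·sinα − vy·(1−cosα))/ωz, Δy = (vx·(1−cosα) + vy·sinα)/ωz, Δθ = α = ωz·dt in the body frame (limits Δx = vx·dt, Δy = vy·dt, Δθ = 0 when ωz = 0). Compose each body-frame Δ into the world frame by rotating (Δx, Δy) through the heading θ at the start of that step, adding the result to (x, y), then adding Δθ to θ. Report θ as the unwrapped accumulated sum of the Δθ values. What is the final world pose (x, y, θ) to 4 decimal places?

step 1: ξ=(vx,vy,ωz)=(-0.3800, -0.1600, 0.0000), dt=1.0 → body Δ=(-0.3800, -0.1600, 0.0000) → world pose (-0.3800, -0.1600, 0.0000)
step 2: ξ=(vx,vy,ωz)=(0.3700, -0.1900, -0.8400), dt=1.2 → body Δ=(0.2670, -0.3968, -1.0080) → world pose (-0.1130, -0.5568, -1.0080)
step 3: ξ=(vx,vy,ωz)=(0.2100, -0.0100, -0.0400), dt=1.0 → body Δ=(0.2097, -0.0142, -0.0400) → world pose (-0.0131, -0.7417, -1.0480)

(-0.0131, -0.7417, -1.0480)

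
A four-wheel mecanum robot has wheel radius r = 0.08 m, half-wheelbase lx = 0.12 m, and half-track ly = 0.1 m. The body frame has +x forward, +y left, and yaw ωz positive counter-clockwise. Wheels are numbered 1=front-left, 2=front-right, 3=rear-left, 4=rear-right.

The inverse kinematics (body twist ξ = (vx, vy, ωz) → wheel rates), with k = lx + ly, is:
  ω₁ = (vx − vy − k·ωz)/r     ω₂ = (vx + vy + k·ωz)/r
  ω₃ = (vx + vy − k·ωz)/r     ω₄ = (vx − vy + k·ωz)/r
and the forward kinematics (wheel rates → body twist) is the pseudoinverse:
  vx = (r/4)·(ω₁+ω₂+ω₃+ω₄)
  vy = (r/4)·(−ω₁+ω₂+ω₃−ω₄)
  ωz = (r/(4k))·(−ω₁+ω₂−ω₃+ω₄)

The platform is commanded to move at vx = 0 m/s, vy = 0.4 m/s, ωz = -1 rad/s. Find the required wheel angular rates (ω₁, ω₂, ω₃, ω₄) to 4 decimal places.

(-2.2500, 2.2500, 7.7500, -7.7500)

k = lx + ly = 0.12 + 0.1 = 0.2200;  k·ωz = 0.2200·-1 = -0.2200
ω₁ (FL) = (vx − vy − k·ωz)/r = -0.1800/0.08 = -2.2500
ω₂ (FR) = (vx + vy + k·ωz)/r = 0.1800/0.08 = 2.2500
ω₃ (RL) = (vx + vy − k·ωz)/r = 0.6200/0.08 = 7.7500
ω₄ (RR) = (vx − vy + k·ωz)/r = -0.6200/0.08 = -7.7500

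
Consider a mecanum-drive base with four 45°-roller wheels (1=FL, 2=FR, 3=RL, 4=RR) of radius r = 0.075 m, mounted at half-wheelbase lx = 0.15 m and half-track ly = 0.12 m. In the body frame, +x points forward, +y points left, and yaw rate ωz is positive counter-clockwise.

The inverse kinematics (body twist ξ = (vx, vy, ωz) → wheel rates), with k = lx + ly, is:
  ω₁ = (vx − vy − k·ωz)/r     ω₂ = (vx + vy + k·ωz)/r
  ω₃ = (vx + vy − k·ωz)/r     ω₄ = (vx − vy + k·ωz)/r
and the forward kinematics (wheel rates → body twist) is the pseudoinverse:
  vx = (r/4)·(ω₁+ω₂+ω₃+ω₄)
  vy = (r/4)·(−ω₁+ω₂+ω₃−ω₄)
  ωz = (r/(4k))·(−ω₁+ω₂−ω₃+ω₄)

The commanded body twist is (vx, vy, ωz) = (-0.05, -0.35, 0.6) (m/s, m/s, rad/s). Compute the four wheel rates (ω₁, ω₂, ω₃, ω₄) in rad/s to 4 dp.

k = lx + ly = 0.15 + 0.12 = 0.2700;  k·ωz = 0.2700·0.6 = 0.1620
ω₁ (FL) = (vx − vy − k·ωz)/r = 0.1380/0.075 = 1.8400
ω₂ (FR) = (vx + vy + k·ωz)/r = -0.2380/0.075 = -3.1733
ω₃ (RL) = (vx + vy − k·ωz)/r = -0.5620/0.075 = -7.4933
ω₄ (RR) = (vx − vy + k·ωz)/r = 0.4620/0.075 = 6.1600

(1.8400, -3.1733, -7.4933, 6.1600)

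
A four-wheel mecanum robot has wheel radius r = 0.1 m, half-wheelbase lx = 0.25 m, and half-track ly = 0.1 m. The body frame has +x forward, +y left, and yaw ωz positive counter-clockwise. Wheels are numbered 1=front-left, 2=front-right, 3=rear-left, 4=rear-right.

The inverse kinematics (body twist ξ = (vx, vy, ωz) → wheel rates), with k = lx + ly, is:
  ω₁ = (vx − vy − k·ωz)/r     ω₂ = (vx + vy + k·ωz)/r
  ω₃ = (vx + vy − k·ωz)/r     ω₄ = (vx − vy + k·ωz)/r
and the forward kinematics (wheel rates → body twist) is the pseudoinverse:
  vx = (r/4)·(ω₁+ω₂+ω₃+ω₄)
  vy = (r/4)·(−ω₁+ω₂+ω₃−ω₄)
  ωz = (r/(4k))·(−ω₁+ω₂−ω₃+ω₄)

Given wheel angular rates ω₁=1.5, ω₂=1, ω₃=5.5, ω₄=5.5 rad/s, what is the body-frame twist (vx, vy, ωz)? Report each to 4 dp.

(0.3375, -0.0125, -0.0357)

k = lx + ly = 0.25 + 0.1 = 0.3500
ω₁+ω₂+ω₃+ω₄ = 13.5000  →  vx = (0.1/4)·13.5000 = 0.3375
−ω₁+ω₂+ω₃−ω₄ = -0.5000  →  vy = (0.1/4)·-0.5000 = -0.0125
−ω₁+ω₂−ω₃+ω₄ = -0.5000  →  ωz = (0.1/1.4000)·-0.5000 = -0.0357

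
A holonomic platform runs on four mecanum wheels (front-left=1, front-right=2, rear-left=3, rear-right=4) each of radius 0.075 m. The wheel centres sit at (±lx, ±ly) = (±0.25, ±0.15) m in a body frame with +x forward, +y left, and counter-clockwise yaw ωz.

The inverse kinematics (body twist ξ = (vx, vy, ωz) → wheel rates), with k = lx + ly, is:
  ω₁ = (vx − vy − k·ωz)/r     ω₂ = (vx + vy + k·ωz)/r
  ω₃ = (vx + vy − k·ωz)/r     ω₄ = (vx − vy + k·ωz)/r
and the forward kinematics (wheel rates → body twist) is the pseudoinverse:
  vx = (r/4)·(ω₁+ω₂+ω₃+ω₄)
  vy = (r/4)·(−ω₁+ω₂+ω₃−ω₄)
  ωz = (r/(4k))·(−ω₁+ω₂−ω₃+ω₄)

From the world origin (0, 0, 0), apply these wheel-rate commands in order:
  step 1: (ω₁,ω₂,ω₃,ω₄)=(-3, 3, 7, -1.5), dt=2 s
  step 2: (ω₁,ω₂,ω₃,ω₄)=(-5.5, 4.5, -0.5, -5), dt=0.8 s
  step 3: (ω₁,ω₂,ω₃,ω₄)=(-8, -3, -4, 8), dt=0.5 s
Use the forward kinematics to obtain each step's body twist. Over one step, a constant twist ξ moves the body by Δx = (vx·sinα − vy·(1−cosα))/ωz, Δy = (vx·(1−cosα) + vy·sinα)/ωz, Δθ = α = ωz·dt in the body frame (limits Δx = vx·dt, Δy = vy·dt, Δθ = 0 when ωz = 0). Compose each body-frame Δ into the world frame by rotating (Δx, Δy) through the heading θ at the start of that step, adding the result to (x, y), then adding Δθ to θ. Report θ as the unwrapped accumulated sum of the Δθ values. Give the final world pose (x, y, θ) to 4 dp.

step 1: ξ=(vx,vy,ωz)=(0.1031, 0.2719, -0.1172), dt=2.0 → body Δ=(0.2678, 0.5147, -0.2344) → world pose (0.2678, 0.5147, -0.2344)
step 2: ξ=(vx,vy,ωz)=(-0.1219, 0.2719, 0.2578), dt=0.8 → body Δ=(-0.1192, 0.2059, 0.2062) → world pose (0.1997, 0.7427, -0.0281)
step 3: ξ=(vx,vy,ωz)=(-0.1312, -0.1312, 0.7969), dt=0.5 → body Δ=(-0.0510, -0.0768, 0.3984) → world pose (0.1466, 0.6674, 0.3703)

(0.1466, 0.6674, 0.3703)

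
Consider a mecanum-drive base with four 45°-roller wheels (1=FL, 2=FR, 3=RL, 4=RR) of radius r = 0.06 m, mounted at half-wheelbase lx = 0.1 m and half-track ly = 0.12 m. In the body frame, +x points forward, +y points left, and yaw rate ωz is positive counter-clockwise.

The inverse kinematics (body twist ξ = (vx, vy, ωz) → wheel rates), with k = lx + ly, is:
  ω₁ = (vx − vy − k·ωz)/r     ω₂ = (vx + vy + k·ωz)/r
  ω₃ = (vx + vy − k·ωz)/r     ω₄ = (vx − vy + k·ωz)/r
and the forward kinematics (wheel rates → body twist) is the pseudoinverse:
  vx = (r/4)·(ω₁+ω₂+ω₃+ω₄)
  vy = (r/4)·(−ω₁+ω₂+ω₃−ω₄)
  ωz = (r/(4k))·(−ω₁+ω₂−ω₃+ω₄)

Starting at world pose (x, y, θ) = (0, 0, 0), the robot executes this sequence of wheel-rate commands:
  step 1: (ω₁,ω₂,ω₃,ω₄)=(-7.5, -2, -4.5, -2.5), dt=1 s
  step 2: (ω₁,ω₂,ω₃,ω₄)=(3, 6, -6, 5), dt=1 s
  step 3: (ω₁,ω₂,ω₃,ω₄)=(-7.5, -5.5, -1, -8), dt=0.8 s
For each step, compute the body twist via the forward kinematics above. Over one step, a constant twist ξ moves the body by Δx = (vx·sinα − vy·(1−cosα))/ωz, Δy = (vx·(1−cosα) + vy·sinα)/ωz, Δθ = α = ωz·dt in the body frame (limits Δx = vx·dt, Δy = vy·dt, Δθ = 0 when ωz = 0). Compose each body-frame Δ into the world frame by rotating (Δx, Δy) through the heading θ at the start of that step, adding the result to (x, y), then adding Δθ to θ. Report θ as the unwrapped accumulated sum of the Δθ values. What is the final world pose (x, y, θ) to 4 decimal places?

(-0.2574, -0.2085, 1.1932)

step 1: ξ=(vx,vy,ωz)=(-0.2475, 0.0525, 0.5114), dt=1.0 → body Δ=(-0.2500, -0.0117, 0.5114) → world pose (-0.2500, -0.0117, 0.5114)
step 2: ξ=(vx,vy,ωz)=(0.1200, -0.1200, 0.9545), dt=1.0 → body Δ=(0.1556, -0.0495, 0.9545) → world pose (-0.0900, 0.0213, 1.4659)
step 3: ξ=(vx,vy,ωz)=(-0.3300, 0.1350, -0.3409), dt=0.8 → body Δ=(-0.2461, 0.1424, -0.2727) → world pose (-0.2574, -0.2085, 1.1932)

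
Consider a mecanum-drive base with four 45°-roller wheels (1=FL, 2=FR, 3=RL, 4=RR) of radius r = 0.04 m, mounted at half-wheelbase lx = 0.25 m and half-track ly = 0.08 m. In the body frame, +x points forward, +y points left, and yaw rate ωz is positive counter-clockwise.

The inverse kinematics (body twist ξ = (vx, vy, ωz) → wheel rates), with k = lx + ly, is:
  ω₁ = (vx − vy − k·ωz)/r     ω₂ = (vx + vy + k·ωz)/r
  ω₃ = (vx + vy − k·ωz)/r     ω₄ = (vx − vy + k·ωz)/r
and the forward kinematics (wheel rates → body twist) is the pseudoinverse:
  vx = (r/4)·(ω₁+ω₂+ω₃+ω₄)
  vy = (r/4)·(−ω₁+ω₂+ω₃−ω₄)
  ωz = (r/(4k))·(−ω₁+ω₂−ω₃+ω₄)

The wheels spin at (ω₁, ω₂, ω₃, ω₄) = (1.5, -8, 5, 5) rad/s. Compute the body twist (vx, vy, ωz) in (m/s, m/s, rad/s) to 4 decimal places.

(0.0350, -0.0950, -0.2879)

k = lx + ly = 0.25 + 0.08 = 0.3300
ω₁+ω₂+ω₃+ω₄ = 3.5000  →  vx = (0.04/4)·3.5000 = 0.0350
−ω₁+ω₂+ω₃−ω₄ = -9.5000  →  vy = (0.04/4)·-9.5000 = -0.0950
−ω₁+ω₂−ω₃+ω₄ = -9.5000  →  ωz = (0.04/1.3200)·-9.5000 = -0.2879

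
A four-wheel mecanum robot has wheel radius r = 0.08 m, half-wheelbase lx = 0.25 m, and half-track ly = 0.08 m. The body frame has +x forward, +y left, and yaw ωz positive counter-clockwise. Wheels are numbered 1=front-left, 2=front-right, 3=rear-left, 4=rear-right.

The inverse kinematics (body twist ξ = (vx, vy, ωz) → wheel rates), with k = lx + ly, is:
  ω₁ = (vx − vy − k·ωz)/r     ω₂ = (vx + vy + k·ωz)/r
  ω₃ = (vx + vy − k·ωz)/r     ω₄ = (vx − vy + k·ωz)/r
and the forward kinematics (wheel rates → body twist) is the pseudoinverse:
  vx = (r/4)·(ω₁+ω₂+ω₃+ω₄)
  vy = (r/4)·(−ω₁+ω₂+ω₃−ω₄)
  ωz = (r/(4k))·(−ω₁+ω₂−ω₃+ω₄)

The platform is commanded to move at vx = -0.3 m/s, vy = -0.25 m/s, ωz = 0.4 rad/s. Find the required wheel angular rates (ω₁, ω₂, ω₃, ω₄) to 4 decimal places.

k = lx + ly = 0.25 + 0.08 = 0.3300;  k·ωz = 0.3300·0.4 = 0.1320
ω₁ (FL) = (vx − vy − k·ωz)/r = -0.1820/0.08 = -2.2750
ω₂ (FR) = (vx + vy + k·ωz)/r = -0.4180/0.08 = -5.2250
ω₃ (RL) = (vx + vy − k·ωz)/r = -0.6820/0.08 = -8.5250
ω₄ (RR) = (vx − vy + k·ωz)/r = 0.0820/0.08 = 1.0250

(-2.2750, -5.2250, -8.5250, 1.0250)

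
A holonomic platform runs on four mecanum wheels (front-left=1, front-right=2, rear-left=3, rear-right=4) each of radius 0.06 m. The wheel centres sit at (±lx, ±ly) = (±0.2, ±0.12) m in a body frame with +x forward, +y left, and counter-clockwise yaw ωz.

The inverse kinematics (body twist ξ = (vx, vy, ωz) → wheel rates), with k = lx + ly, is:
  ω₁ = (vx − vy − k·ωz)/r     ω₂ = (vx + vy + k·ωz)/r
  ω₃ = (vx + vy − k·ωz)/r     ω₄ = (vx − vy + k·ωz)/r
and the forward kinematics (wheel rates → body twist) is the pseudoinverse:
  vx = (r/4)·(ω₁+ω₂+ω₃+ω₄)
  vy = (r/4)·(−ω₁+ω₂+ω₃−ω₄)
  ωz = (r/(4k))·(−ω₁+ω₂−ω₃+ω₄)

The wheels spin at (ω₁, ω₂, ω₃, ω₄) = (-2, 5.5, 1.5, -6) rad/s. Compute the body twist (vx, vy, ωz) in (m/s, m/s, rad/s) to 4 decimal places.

k = lx + ly = 0.2 + 0.12 = 0.3200
ω₁+ω₂+ω₃+ω₄ = -1.0000  →  vx = (0.06/4)·-1.0000 = -0.0150
−ω₁+ω₂+ω₃−ω₄ = 15.0000  →  vy = (0.06/4)·15.0000 = 0.2250
−ω₁+ω₂−ω₃+ω₄ = 0.0000  →  ωz = (0.06/1.2800)·0.0000 = 0.0000

(-0.0150, 0.2250, 0.0000)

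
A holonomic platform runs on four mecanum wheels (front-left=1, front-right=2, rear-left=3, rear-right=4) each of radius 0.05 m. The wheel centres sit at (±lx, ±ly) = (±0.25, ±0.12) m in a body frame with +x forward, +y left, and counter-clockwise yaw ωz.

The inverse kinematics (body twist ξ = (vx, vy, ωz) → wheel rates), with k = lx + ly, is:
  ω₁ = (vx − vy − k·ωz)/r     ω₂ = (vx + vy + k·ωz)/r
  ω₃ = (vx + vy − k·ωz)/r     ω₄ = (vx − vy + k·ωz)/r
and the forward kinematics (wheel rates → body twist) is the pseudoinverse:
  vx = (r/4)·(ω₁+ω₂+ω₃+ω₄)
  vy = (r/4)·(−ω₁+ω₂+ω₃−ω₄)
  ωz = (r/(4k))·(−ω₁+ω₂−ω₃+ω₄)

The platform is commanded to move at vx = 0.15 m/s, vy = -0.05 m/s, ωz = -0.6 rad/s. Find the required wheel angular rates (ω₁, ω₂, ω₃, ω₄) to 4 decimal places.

k = lx + ly = 0.25 + 0.12 = 0.3700;  k·ωz = 0.3700·-0.6 = -0.2220
ω₁ (FL) = (vx − vy − k·ωz)/r = 0.4220/0.05 = 8.4400
ω₂ (FR) = (vx + vy + k·ωz)/r = -0.1220/0.05 = -2.4400
ω₃ (RL) = (vx + vy − k·ωz)/r = 0.3220/0.05 = 6.4400
ω₄ (RR) = (vx − vy + k·ωz)/r = -0.0220/0.05 = -0.4400

(8.4400, -2.4400, 6.4400, -0.4400)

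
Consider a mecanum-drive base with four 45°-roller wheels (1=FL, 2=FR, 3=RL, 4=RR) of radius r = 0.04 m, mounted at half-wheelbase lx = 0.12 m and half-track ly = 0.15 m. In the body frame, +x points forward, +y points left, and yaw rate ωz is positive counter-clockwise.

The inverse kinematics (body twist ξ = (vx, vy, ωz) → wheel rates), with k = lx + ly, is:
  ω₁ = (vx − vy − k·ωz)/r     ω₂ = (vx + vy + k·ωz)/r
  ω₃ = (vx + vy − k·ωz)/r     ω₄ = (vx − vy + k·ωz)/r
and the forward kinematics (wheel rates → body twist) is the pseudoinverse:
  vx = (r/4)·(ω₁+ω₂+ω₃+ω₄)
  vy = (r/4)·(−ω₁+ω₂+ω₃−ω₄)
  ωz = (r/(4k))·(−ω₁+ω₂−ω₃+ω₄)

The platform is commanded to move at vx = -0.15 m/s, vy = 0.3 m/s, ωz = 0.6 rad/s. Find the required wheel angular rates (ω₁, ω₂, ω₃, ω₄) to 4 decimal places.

k = lx + ly = 0.12 + 0.15 = 0.2700;  k·ωz = 0.2700·0.6 = 0.1620
ω₁ (FL) = (vx − vy − k·ωz)/r = -0.6120/0.04 = -15.3000
ω₂ (FR) = (vx + vy + k·ωz)/r = 0.3120/0.04 = 7.8000
ω₃ (RL) = (vx + vy − k·ωz)/r = -0.0120/0.04 = -0.3000
ω₄ (RR) = (vx − vy + k·ωz)/r = -0.2880/0.04 = -7.2000

(-15.3000, 7.8000, -0.3000, -7.2000)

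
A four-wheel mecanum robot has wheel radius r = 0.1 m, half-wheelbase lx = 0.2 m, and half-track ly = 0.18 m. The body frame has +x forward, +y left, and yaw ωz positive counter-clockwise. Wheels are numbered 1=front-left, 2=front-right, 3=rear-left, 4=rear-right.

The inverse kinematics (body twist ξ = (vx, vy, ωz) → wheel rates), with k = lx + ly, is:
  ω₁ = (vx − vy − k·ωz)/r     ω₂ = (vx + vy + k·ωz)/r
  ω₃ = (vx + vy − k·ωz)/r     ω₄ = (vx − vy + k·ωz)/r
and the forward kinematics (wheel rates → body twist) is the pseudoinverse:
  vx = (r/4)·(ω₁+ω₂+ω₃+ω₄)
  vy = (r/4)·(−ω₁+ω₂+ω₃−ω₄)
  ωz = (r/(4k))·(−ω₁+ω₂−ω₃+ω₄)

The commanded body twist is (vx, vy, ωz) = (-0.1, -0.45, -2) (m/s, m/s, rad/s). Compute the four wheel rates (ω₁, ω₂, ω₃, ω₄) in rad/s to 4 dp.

(11.1000, -13.1000, 2.1000, -4.1000)

k = lx + ly = 0.2 + 0.18 = 0.3800;  k·ωz = 0.3800·-2 = -0.7600
ω₁ (FL) = (vx − vy − k·ωz)/r = 1.1100/0.1 = 11.1000
ω₂ (FR) = (vx + vy + k·ωz)/r = -1.3100/0.1 = -13.1000
ω₃ (RL) = (vx + vy − k·ωz)/r = 0.2100/0.1 = 2.1000
ω₄ (RR) = (vx − vy + k·ωz)/r = -0.4100/0.1 = -4.1000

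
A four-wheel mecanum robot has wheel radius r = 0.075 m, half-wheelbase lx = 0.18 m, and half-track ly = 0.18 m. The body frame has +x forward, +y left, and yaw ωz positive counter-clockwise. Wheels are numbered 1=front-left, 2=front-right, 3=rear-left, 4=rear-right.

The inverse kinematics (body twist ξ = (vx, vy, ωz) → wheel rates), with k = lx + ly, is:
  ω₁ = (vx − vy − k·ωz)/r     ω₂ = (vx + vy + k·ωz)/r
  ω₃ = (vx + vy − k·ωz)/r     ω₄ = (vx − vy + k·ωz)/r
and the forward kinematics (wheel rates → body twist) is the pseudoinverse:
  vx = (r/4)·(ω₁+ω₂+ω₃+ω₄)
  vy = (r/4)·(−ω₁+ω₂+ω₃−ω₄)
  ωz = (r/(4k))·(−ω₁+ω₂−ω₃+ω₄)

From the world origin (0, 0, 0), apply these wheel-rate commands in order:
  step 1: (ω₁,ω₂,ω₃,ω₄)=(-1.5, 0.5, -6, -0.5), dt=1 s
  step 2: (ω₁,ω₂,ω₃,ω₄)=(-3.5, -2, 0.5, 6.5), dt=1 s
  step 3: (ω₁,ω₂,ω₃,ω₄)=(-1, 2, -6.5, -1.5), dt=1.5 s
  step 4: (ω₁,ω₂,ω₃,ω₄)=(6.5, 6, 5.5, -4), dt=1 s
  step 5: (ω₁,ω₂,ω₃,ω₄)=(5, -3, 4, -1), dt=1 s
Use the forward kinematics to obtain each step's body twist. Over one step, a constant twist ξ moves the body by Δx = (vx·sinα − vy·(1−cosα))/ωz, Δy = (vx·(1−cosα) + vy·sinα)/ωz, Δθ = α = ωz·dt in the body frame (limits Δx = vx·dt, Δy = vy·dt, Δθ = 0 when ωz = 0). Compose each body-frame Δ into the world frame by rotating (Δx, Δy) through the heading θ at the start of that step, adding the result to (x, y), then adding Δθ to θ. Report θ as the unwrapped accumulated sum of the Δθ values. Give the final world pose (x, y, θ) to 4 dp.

step 1: ξ=(vx,vy,ωz)=(-0.1406, -0.0656, 0.3906), dt=1.0 → body Δ=(-0.1244, -0.0911, 0.3906) → world pose (-0.1244, -0.0911, 0.3906)
step 2: ξ=(vx,vy,ωz)=(0.0281, -0.0844, 0.3906), dt=1.0 → body Δ=(0.0437, -0.0768, 0.3906) → world pose (-0.0548, -0.1455, 0.7812)
step 3: ξ=(vx,vy,ωz)=(-0.1313, -0.0375, 0.4167), dt=1.5 → body Δ=(-0.1673, -0.1122, 0.6250) → world pose (-0.0945, -0.3430, 1.4062)
step 4: ξ=(vx,vy,ωz)=(0.2625, 0.1687, -0.5208), dt=1.0 → body Δ=(0.2938, 0.0944, -0.5208) → world pose (-0.1395, -0.0377, 0.8854)
step 5: ξ=(vx,vy,ωz)=(0.0938, -0.0562, -0.6771), dt=1.0 → body Δ=(0.0684, -0.0826, -0.6771) → world pose (-0.0323, -0.0370, 0.2083)

(-0.0323, -0.0370, 0.2083)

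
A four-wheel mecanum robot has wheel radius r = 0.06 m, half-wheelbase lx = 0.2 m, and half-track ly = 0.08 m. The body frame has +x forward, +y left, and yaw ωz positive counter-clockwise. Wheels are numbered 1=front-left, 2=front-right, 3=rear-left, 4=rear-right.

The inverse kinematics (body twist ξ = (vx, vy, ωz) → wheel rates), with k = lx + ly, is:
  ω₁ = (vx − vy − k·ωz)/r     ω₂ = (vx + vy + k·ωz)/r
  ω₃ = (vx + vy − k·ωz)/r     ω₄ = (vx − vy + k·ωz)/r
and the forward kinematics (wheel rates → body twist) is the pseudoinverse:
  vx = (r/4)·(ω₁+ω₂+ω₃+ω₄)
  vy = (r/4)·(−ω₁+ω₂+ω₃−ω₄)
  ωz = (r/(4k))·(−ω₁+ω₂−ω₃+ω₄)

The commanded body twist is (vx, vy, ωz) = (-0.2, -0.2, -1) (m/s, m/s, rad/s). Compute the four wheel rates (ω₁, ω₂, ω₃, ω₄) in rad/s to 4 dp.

(4.6667, -11.3333, -2.0000, -4.6667)

k = lx + ly = 0.2 + 0.08 = 0.2800;  k·ωz = 0.2800·-1 = -0.2800
ω₁ (FL) = (vx − vy − k·ωz)/r = 0.2800/0.06 = 4.6667
ω₂ (FR) = (vx + vy + k·ωz)/r = -0.6800/0.06 = -11.3333
ω₃ (RL) = (vx + vy − k·ωz)/r = -0.1200/0.06 = -2.0000
ω₄ (RR) = (vx − vy + k·ωz)/r = -0.2800/0.06 = -4.6667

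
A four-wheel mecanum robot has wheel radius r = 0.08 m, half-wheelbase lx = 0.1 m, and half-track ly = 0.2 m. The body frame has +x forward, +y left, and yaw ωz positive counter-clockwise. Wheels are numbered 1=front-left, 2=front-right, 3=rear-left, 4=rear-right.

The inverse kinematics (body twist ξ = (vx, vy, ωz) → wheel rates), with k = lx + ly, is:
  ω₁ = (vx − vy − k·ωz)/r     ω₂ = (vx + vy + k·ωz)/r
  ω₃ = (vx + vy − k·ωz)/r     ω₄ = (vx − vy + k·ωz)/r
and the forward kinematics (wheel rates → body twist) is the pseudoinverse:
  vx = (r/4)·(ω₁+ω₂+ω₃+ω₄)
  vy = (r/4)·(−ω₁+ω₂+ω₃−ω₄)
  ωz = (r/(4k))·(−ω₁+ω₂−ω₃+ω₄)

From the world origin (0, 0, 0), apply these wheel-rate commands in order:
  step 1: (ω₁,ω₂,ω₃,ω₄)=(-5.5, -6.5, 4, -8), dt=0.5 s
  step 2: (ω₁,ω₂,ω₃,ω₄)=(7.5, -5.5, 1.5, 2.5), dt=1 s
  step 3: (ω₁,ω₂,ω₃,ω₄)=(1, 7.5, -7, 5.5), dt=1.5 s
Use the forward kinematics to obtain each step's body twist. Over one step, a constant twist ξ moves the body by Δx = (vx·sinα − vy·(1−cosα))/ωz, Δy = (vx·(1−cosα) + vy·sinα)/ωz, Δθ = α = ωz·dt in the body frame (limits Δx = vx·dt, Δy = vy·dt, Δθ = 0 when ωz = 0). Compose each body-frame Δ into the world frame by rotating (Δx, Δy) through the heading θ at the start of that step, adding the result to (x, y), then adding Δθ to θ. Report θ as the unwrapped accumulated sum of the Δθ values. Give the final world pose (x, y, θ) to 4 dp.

(-0.1252, -0.3273, 0.6667)

step 1: ξ=(vx,vy,ωz)=(-0.3200, 0.2200, -0.8667), dt=0.5 → body Δ=(-0.1316, 0.1407, -0.4333) → world pose (-0.1316, 0.1407, -0.4333)
step 2: ξ=(vx,vy,ωz)=(0.1200, -0.2800, -0.8000), dt=1.0 → body Δ=(0.0015, -0.2966, -0.8000) → world pose (-0.2548, -0.1290, -1.2333)
step 3: ξ=(vx,vy,ωz)=(0.1400, -0.1200, 1.2667), dt=1.5 → body Δ=(0.2300, 0.0566, 1.9000) → world pose (-0.1252, -0.3273, 0.6667)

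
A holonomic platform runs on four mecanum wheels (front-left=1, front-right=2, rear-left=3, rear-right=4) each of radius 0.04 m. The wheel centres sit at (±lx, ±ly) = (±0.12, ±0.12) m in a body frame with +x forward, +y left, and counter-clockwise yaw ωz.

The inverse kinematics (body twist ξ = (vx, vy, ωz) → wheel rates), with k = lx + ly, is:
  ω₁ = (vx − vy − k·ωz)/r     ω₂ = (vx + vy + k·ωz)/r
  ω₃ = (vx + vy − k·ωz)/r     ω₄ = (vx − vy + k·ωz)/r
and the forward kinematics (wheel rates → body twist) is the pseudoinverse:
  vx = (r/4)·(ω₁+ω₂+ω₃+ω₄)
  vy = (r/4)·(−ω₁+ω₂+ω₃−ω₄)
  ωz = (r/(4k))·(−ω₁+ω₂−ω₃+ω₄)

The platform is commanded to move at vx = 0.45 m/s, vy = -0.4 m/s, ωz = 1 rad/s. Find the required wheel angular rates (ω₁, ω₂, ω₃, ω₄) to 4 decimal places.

(15.2500, 7.2500, -4.7500, 27.2500)

k = lx + ly = 0.12 + 0.12 = 0.2400;  k·ωz = 0.2400·1 = 0.2400
ω₁ (FL) = (vx − vy − k·ωz)/r = 0.6100/0.04 = 15.2500
ω₂ (FR) = (vx + vy + k·ωz)/r = 0.2900/0.04 = 7.2500
ω₃ (RL) = (vx + vy − k·ωz)/r = -0.1900/0.04 = -4.7500
ω₄ (RR) = (vx − vy + k·ωz)/r = 1.0900/0.04 = 27.2500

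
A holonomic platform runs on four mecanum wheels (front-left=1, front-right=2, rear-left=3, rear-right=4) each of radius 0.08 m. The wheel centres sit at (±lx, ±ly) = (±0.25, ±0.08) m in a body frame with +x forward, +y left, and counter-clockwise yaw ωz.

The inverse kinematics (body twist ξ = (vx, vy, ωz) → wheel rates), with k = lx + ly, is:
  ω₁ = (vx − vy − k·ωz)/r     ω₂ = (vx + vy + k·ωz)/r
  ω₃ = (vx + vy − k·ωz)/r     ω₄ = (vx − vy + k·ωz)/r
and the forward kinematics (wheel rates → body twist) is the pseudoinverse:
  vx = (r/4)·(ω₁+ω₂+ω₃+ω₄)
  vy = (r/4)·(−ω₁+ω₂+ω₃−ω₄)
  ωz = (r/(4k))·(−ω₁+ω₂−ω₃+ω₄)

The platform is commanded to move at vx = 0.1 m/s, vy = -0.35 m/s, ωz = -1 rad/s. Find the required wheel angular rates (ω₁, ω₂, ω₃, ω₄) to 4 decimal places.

(9.7500, -7.2500, 1.0000, 1.5000)

k = lx + ly = 0.25 + 0.08 = 0.3300;  k·ωz = 0.3300·-1 = -0.3300
ω₁ (FL) = (vx − vy − k·ωz)/r = 0.7800/0.08 = 9.7500
ω₂ (FR) = (vx + vy + k·ωz)/r = -0.5800/0.08 = -7.2500
ω₃ (RL) = (vx + vy − k·ωz)/r = 0.0800/0.08 = 1.0000
ω₄ (RR) = (vx − vy + k·ωz)/r = 0.1200/0.08 = 1.5000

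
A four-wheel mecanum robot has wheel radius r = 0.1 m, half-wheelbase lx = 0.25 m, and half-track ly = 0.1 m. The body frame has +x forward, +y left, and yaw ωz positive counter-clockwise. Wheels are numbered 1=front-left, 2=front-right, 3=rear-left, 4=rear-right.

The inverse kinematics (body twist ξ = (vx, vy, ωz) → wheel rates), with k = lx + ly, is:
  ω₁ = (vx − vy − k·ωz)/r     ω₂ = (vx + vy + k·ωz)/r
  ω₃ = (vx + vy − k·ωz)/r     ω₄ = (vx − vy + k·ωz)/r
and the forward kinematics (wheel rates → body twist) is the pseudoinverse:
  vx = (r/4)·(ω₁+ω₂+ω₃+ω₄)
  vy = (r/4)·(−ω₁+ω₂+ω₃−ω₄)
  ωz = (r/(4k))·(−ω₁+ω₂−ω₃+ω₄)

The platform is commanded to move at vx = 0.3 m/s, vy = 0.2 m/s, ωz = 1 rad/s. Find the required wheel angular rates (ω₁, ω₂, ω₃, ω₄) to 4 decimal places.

(-2.5000, 8.5000, 1.5000, 4.5000)

k = lx + ly = 0.25 + 0.1 = 0.3500;  k·ωz = 0.3500·1 = 0.3500
ω₁ (FL) = (vx − vy − k·ωz)/r = -0.2500/0.1 = -2.5000
ω₂ (FR) = (vx + vy + k·ωz)/r = 0.8500/0.1 = 8.5000
ω₃ (RL) = (vx + vy − k·ωz)/r = 0.1500/0.1 = 1.5000
ω₄ (RR) = (vx − vy + k·ωz)/r = 0.4500/0.1 = 4.5000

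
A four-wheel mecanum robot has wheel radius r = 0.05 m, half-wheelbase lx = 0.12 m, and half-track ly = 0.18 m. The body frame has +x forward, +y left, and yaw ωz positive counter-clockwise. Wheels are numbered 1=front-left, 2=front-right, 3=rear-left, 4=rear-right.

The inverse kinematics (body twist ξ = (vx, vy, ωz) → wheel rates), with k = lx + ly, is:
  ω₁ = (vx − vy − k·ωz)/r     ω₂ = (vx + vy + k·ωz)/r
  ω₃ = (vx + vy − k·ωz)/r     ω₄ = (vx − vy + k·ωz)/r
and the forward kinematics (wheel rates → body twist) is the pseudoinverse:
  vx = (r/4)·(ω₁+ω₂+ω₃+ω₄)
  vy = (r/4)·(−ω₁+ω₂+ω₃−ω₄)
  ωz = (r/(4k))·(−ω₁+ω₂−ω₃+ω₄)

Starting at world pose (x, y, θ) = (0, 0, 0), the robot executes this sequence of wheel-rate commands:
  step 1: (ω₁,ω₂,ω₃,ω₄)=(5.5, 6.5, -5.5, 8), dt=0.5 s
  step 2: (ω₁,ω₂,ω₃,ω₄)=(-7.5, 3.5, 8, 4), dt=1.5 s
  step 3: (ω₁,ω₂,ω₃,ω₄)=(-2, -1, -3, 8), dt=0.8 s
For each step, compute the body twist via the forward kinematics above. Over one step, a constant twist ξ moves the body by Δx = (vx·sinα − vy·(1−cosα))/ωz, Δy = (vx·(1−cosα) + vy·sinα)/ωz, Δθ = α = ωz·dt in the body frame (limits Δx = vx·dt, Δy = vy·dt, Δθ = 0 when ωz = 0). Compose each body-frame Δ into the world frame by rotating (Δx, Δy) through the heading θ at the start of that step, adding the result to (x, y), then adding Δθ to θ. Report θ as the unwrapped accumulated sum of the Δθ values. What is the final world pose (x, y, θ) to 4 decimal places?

(0.1831, 0.2101, 1.1396)

step 1: ξ=(vx,vy,ωz)=(0.1813, -0.1562, 0.6042), dt=0.5 → body Δ=(0.1010, -0.0634, 0.3021) → world pose (0.1010, -0.0634, 0.3021)
step 2: ξ=(vx,vy,ωz)=(0.1000, 0.1875, 0.2917), dt=1.5 → body Δ=(0.0847, 0.3047, 0.4375) → world pose (0.0912, 0.2527, 0.7396)
step 3: ξ=(vx,vy,ωz)=(0.0250, -0.1250, 0.5000), dt=0.8 → body Δ=(0.0392, -0.0934, 0.4000) → world pose (0.1831, 0.2101, 1.1396)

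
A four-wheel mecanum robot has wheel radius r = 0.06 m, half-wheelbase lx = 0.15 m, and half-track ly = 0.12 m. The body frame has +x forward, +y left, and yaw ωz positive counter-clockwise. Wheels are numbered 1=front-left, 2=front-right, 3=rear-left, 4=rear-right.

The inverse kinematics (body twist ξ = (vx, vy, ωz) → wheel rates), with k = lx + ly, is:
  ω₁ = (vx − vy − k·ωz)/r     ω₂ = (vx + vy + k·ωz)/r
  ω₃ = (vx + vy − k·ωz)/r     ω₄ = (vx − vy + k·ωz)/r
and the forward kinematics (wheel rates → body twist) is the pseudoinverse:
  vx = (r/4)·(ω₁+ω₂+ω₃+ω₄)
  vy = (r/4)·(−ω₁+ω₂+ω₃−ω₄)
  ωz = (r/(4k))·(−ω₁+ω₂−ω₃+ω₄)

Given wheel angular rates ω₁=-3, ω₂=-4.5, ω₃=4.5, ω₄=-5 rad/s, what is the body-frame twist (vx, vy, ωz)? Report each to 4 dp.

k = lx + ly = 0.15 + 0.12 = 0.2700
ω₁+ω₂+ω₃+ω₄ = -8.0000  →  vx = (0.06/4)·-8.0000 = -0.1200
−ω₁+ω₂+ω₃−ω₄ = 8.0000  →  vy = (0.06/4)·8.0000 = 0.1200
−ω₁+ω₂−ω₃+ω₄ = -11.0000  →  ωz = (0.06/1.0800)·-11.0000 = -0.6111

(-0.1200, 0.1200, -0.6111)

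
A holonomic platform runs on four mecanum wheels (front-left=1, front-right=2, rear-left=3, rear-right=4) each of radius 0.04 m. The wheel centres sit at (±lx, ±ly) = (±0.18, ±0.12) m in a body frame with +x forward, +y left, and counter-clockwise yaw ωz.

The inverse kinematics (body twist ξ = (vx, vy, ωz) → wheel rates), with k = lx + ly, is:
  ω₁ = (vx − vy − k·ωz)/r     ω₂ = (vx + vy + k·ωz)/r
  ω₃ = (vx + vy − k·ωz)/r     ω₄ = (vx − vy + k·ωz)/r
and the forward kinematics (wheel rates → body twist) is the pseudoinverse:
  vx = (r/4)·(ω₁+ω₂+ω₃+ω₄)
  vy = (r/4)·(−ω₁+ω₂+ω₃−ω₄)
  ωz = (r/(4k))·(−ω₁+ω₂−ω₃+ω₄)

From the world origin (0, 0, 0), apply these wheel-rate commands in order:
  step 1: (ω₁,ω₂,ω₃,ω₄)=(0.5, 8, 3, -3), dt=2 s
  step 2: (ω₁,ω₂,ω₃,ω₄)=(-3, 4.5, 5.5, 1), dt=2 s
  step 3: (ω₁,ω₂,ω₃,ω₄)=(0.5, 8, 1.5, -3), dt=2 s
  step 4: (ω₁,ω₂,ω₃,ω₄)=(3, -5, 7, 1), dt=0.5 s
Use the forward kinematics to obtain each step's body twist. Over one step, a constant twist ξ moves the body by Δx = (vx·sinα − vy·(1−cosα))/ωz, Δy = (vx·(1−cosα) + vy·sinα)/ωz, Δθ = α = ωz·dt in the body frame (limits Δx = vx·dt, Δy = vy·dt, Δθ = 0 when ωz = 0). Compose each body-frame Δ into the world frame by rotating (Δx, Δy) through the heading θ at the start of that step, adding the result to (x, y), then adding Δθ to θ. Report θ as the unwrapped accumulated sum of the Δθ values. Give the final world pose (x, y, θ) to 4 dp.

(0.3321, 0.8217, 0.2667)

step 1: ξ=(vx,vy,ωz)=(0.0850, 0.1350, 0.0500), dt=2.0 → body Δ=(0.1562, 0.2780, 0.1000) → world pose (0.1562, 0.2780, 0.1000)
step 2: ξ=(vx,vy,ωz)=(0.0800, 0.1200, 0.1000), dt=2.0 → body Δ=(0.1350, 0.2543, 0.2000) → world pose (0.2652, 0.5446, 0.3000)
step 3: ξ=(vx,vy,ωz)=(0.0700, 0.1200, 0.1000), dt=2.0 → body Δ=(0.1151, 0.2524, 0.2000) → world pose (0.3006, 0.8197, 0.5000)
step 4: ξ=(vx,vy,ωz)=(0.0600, -0.0200, -0.4667), dt=0.5 → body Δ=(0.0286, -0.0134, -0.2333) → world pose (0.3321, 0.8217, 0.2667)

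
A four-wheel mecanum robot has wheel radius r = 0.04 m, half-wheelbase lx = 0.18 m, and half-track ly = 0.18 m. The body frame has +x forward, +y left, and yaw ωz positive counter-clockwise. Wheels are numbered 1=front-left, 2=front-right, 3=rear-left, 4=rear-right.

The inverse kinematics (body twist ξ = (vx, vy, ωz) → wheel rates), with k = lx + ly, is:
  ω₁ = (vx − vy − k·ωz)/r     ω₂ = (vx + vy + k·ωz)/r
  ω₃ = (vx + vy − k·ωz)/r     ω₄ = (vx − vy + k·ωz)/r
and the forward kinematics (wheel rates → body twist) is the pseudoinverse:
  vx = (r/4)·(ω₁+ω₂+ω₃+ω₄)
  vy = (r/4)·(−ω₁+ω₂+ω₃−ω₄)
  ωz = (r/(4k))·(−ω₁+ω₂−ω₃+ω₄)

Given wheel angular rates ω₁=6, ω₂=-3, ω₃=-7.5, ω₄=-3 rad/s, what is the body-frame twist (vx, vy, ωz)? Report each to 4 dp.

(-0.0750, -0.1350, -0.1250)

k = lx + ly = 0.18 + 0.18 = 0.3600
ω₁+ω₂+ω₃+ω₄ = -7.5000  →  vx = (0.04/4)·-7.5000 = -0.0750
−ω₁+ω₂+ω₃−ω₄ = -13.5000  →  vy = (0.04/4)·-13.5000 = -0.1350
−ω₁+ω₂−ω₃+ω₄ = -4.5000  →  ωz = (0.04/1.4400)·-4.5000 = -0.1250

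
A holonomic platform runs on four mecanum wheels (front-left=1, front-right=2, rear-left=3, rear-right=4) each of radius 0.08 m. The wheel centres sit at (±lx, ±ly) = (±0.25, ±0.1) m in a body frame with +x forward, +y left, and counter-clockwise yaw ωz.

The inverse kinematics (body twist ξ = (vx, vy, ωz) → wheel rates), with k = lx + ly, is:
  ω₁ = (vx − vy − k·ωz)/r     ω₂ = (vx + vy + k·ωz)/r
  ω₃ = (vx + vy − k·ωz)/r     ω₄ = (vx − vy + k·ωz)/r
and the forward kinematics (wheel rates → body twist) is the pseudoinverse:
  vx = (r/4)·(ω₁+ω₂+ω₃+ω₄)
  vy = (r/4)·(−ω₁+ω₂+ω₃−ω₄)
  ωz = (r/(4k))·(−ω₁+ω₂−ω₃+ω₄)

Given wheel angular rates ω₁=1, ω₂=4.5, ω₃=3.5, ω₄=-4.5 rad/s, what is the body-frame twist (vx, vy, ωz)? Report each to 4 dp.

k = lx + ly = 0.25 + 0.1 = 0.3500
ω₁+ω₂+ω₃+ω₄ = 4.5000  →  vx = (0.08/4)·4.5000 = 0.0900
−ω₁+ω₂+ω₃−ω₄ = 11.5000  →  vy = (0.08/4)·11.5000 = 0.2300
−ω₁+ω₂−ω₃+ω₄ = -4.5000  →  ωz = (0.08/1.4000)·-4.5000 = -0.2571

(0.0900, 0.2300, -0.2571)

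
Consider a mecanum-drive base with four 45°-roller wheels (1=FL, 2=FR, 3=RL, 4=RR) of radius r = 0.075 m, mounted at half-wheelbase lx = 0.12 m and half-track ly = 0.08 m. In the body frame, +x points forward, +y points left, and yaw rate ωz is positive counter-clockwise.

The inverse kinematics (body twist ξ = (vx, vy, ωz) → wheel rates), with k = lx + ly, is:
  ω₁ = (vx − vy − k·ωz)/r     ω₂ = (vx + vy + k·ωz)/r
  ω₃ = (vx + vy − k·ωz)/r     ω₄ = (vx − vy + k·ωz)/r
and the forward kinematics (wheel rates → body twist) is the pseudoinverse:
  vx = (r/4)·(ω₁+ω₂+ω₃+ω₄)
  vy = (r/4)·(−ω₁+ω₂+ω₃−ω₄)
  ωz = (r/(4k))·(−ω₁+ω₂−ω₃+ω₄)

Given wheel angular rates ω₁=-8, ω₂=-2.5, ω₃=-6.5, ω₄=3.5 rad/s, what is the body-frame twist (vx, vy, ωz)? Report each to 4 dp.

(-0.2531, -0.0844, 1.4531)

k = lx + ly = 0.12 + 0.08 = 0.2000
ω₁+ω₂+ω₃+ω₄ = -13.5000  →  vx = (0.075/4)·-13.5000 = -0.2531
−ω₁+ω₂+ω₃−ω₄ = -4.5000  →  vy = (0.075/4)·-4.5000 = -0.0844
−ω₁+ω₂−ω₃+ω₄ = 15.5000  →  ωz = (0.075/0.8000)·15.5000 = 1.4531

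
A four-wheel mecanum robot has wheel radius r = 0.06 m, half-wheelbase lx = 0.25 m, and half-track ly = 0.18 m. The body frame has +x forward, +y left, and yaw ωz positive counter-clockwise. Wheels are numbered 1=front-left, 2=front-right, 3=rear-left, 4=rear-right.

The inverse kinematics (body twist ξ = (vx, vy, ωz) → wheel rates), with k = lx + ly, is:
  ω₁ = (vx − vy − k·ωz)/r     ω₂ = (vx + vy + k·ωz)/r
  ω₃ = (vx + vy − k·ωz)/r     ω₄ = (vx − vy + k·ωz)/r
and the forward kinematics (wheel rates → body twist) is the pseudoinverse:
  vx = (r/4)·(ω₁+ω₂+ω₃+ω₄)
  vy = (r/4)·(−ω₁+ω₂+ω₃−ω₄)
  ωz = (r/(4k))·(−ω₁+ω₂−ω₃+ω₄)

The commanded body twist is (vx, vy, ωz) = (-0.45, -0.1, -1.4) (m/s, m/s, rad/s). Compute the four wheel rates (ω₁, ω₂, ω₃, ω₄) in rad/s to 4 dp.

(4.2000, -19.2000, 0.8667, -15.8667)

k = lx + ly = 0.25 + 0.18 = 0.4300;  k·ωz = 0.4300·-1.4 = -0.6020
ω₁ (FL) = (vx − vy − k·ωz)/r = 0.2520/0.06 = 4.2000
ω₂ (FR) = (vx + vy + k·ωz)/r = -1.1520/0.06 = -19.2000
ω₃ (RL) = (vx + vy − k·ωz)/r = 0.0520/0.06 = 0.8667
ω₄ (RR) = (vx − vy + k·ωz)/r = -0.9520/0.06 = -15.8667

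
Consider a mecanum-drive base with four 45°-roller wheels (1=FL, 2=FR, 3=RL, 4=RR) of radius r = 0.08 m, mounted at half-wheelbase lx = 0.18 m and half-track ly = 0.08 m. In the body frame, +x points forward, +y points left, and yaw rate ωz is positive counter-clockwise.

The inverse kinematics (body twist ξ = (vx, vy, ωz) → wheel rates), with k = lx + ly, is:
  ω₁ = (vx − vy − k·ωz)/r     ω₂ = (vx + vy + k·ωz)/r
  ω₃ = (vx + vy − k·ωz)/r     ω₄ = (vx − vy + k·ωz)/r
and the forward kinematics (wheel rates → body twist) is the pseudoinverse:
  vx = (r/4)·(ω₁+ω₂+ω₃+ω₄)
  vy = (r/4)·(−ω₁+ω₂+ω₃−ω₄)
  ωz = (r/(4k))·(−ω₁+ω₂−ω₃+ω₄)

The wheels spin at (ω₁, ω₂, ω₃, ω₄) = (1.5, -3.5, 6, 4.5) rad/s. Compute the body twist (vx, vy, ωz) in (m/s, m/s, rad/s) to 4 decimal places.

k = lx + ly = 0.18 + 0.08 = 0.2600
ω₁+ω₂+ω₃+ω₄ = 8.5000  →  vx = (0.08/4)·8.5000 = 0.1700
−ω₁+ω₂+ω₃−ω₄ = -3.5000  →  vy = (0.08/4)·-3.5000 = -0.0700
−ω₁+ω₂−ω₃+ω₄ = -6.5000  →  ωz = (0.08/1.0400)·-6.5000 = -0.5000

(0.1700, -0.0700, -0.5000)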